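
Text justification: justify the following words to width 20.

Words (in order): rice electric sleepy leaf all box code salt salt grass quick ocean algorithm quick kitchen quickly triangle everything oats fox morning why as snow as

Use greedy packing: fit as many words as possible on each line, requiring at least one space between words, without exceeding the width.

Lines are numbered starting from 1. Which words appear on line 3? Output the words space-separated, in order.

Answer: salt salt grass

Derivation:
Line 1: ['rice', 'electric', 'sleepy'] (min_width=20, slack=0)
Line 2: ['leaf', 'all', 'box', 'code'] (min_width=17, slack=3)
Line 3: ['salt', 'salt', 'grass'] (min_width=15, slack=5)
Line 4: ['quick', 'ocean'] (min_width=11, slack=9)
Line 5: ['algorithm', 'quick'] (min_width=15, slack=5)
Line 6: ['kitchen', 'quickly'] (min_width=15, slack=5)
Line 7: ['triangle', 'everything'] (min_width=19, slack=1)
Line 8: ['oats', 'fox', 'morning', 'why'] (min_width=20, slack=0)
Line 9: ['as', 'snow', 'as'] (min_width=10, slack=10)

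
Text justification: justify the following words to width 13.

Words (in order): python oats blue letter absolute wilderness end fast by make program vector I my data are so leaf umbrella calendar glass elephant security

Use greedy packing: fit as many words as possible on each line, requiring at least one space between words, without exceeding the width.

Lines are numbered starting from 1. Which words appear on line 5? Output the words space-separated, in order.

Answer: end fast by

Derivation:
Line 1: ['python', 'oats'] (min_width=11, slack=2)
Line 2: ['blue', 'letter'] (min_width=11, slack=2)
Line 3: ['absolute'] (min_width=8, slack=5)
Line 4: ['wilderness'] (min_width=10, slack=3)
Line 5: ['end', 'fast', 'by'] (min_width=11, slack=2)
Line 6: ['make', 'program'] (min_width=12, slack=1)
Line 7: ['vector', 'I', 'my'] (min_width=11, slack=2)
Line 8: ['data', 'are', 'so'] (min_width=11, slack=2)
Line 9: ['leaf', 'umbrella'] (min_width=13, slack=0)
Line 10: ['calendar'] (min_width=8, slack=5)
Line 11: ['glass'] (min_width=5, slack=8)
Line 12: ['elephant'] (min_width=8, slack=5)
Line 13: ['security'] (min_width=8, slack=5)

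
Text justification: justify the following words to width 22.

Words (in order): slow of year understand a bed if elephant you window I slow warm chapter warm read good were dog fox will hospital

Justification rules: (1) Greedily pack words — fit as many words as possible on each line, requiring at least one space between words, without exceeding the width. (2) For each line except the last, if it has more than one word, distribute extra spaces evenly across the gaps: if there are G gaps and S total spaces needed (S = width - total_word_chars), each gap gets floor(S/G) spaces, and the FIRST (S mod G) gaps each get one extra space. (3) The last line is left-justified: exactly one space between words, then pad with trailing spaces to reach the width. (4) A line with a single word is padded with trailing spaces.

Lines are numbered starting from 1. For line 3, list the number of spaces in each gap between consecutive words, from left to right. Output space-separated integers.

Line 1: ['slow', 'of', 'year'] (min_width=12, slack=10)
Line 2: ['understand', 'a', 'bed', 'if'] (min_width=19, slack=3)
Line 3: ['elephant', 'you', 'window', 'I'] (min_width=21, slack=1)
Line 4: ['slow', 'warm', 'chapter', 'warm'] (min_width=22, slack=0)
Line 5: ['read', 'good', 'were', 'dog', 'fox'] (min_width=22, slack=0)
Line 6: ['will', 'hospital'] (min_width=13, slack=9)

Answer: 2 1 1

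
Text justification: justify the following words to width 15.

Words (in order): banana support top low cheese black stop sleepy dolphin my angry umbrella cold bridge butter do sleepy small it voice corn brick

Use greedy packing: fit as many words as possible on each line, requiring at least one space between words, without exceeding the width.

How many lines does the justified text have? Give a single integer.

Line 1: ['banana', 'support'] (min_width=14, slack=1)
Line 2: ['top', 'low', 'cheese'] (min_width=14, slack=1)
Line 3: ['black', 'stop'] (min_width=10, slack=5)
Line 4: ['sleepy', 'dolphin'] (min_width=14, slack=1)
Line 5: ['my', 'angry'] (min_width=8, slack=7)
Line 6: ['umbrella', 'cold'] (min_width=13, slack=2)
Line 7: ['bridge', 'butter'] (min_width=13, slack=2)
Line 8: ['do', 'sleepy', 'small'] (min_width=15, slack=0)
Line 9: ['it', 'voice', 'corn'] (min_width=13, slack=2)
Line 10: ['brick'] (min_width=5, slack=10)
Total lines: 10

Answer: 10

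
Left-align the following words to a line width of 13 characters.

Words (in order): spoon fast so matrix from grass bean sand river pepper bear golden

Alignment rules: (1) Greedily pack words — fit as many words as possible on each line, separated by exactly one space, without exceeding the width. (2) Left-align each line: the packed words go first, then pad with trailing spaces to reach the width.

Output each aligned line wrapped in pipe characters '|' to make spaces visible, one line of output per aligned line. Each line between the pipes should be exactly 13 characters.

Line 1: ['spoon', 'fast', 'so'] (min_width=13, slack=0)
Line 2: ['matrix', 'from'] (min_width=11, slack=2)
Line 3: ['grass', 'bean'] (min_width=10, slack=3)
Line 4: ['sand', 'river'] (min_width=10, slack=3)
Line 5: ['pepper', 'bear'] (min_width=11, slack=2)
Line 6: ['golden'] (min_width=6, slack=7)

Answer: |spoon fast so|
|matrix from  |
|grass bean   |
|sand river   |
|pepper bear  |
|golden       |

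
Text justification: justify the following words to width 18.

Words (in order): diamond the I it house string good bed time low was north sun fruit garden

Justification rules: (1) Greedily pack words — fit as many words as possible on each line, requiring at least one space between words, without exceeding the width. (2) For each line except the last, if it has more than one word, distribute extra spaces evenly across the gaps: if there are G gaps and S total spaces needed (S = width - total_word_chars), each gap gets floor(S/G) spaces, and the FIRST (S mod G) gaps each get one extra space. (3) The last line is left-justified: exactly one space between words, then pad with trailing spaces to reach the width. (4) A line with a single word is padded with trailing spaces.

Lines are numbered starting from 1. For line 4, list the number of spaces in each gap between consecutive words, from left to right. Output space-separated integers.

Answer: 3 2

Derivation:
Line 1: ['diamond', 'the', 'I', 'it'] (min_width=16, slack=2)
Line 2: ['house', 'string', 'good'] (min_width=17, slack=1)
Line 3: ['bed', 'time', 'low', 'was'] (min_width=16, slack=2)
Line 4: ['north', 'sun', 'fruit'] (min_width=15, slack=3)
Line 5: ['garden'] (min_width=6, slack=12)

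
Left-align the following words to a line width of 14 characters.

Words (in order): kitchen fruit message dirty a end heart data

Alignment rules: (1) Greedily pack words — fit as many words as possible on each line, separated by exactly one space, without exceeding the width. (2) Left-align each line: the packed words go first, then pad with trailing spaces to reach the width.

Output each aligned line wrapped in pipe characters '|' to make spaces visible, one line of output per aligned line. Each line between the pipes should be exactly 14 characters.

Line 1: ['kitchen', 'fruit'] (min_width=13, slack=1)
Line 2: ['message', 'dirty'] (min_width=13, slack=1)
Line 3: ['a', 'end', 'heart'] (min_width=11, slack=3)
Line 4: ['data'] (min_width=4, slack=10)

Answer: |kitchen fruit |
|message dirty |
|a end heart   |
|data          |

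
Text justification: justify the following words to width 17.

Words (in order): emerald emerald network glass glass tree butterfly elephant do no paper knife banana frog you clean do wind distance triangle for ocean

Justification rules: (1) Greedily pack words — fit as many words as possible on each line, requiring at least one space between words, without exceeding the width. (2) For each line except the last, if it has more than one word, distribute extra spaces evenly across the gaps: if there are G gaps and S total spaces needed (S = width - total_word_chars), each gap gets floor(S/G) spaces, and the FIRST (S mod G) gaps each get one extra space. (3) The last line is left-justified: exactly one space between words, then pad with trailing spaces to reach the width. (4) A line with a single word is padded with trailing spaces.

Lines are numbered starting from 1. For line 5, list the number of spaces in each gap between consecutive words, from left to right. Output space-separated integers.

Answer: 3 2

Derivation:
Line 1: ['emerald', 'emerald'] (min_width=15, slack=2)
Line 2: ['network', 'glass'] (min_width=13, slack=4)
Line 3: ['glass', 'tree'] (min_width=10, slack=7)
Line 4: ['butterfly'] (min_width=9, slack=8)
Line 5: ['elephant', 'do', 'no'] (min_width=14, slack=3)
Line 6: ['paper', 'knife'] (min_width=11, slack=6)
Line 7: ['banana', 'frog', 'you'] (min_width=15, slack=2)
Line 8: ['clean', 'do', 'wind'] (min_width=13, slack=4)
Line 9: ['distance', 'triangle'] (min_width=17, slack=0)
Line 10: ['for', 'ocean'] (min_width=9, slack=8)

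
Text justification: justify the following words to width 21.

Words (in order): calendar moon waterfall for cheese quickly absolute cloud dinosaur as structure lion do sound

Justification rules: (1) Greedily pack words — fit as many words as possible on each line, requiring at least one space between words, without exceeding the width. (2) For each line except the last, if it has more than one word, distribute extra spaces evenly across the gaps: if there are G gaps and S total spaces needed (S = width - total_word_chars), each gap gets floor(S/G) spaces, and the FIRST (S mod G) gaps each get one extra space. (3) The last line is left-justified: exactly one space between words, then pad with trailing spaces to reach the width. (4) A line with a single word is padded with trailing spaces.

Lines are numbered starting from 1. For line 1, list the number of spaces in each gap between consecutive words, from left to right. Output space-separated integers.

Answer: 9

Derivation:
Line 1: ['calendar', 'moon'] (min_width=13, slack=8)
Line 2: ['waterfall', 'for', 'cheese'] (min_width=20, slack=1)
Line 3: ['quickly', 'absolute'] (min_width=16, slack=5)
Line 4: ['cloud', 'dinosaur', 'as'] (min_width=17, slack=4)
Line 5: ['structure', 'lion', 'do'] (min_width=17, slack=4)
Line 6: ['sound'] (min_width=5, slack=16)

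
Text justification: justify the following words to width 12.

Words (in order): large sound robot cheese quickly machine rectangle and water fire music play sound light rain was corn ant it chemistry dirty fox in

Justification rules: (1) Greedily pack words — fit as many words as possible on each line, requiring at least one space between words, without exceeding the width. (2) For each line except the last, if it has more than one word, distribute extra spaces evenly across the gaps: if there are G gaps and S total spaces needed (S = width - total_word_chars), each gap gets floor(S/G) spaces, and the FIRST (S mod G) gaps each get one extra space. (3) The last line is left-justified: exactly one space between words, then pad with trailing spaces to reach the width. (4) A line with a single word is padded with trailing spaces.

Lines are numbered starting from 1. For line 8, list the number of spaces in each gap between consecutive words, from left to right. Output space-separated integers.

Line 1: ['large', 'sound'] (min_width=11, slack=1)
Line 2: ['robot', 'cheese'] (min_width=12, slack=0)
Line 3: ['quickly'] (min_width=7, slack=5)
Line 4: ['machine'] (min_width=7, slack=5)
Line 5: ['rectangle'] (min_width=9, slack=3)
Line 6: ['and', 'water'] (min_width=9, slack=3)
Line 7: ['fire', 'music'] (min_width=10, slack=2)
Line 8: ['play', 'sound'] (min_width=10, slack=2)
Line 9: ['light', 'rain'] (min_width=10, slack=2)
Line 10: ['was', 'corn', 'ant'] (min_width=12, slack=0)
Line 11: ['it', 'chemistry'] (min_width=12, slack=0)
Line 12: ['dirty', 'fox', 'in'] (min_width=12, slack=0)

Answer: 3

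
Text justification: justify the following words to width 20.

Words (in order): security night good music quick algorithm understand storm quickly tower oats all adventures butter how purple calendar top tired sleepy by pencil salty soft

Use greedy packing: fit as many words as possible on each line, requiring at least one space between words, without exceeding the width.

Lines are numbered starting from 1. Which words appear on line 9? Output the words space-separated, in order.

Line 1: ['security', 'night', 'good'] (min_width=19, slack=1)
Line 2: ['music', 'quick'] (min_width=11, slack=9)
Line 3: ['algorithm', 'understand'] (min_width=20, slack=0)
Line 4: ['storm', 'quickly', 'tower'] (min_width=19, slack=1)
Line 5: ['oats', 'all', 'adventures'] (min_width=19, slack=1)
Line 6: ['butter', 'how', 'purple'] (min_width=17, slack=3)
Line 7: ['calendar', 'top', 'tired'] (min_width=18, slack=2)
Line 8: ['sleepy', 'by', 'pencil'] (min_width=16, slack=4)
Line 9: ['salty', 'soft'] (min_width=10, slack=10)

Answer: salty soft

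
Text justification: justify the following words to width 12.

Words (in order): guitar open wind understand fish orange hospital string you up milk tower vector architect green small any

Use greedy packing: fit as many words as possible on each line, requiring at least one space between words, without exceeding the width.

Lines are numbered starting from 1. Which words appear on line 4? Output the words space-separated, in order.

Line 1: ['guitar', 'open'] (min_width=11, slack=1)
Line 2: ['wind'] (min_width=4, slack=8)
Line 3: ['understand'] (min_width=10, slack=2)
Line 4: ['fish', 'orange'] (min_width=11, slack=1)
Line 5: ['hospital'] (min_width=8, slack=4)
Line 6: ['string', 'you'] (min_width=10, slack=2)
Line 7: ['up', 'milk'] (min_width=7, slack=5)
Line 8: ['tower', 'vector'] (min_width=12, slack=0)
Line 9: ['architect'] (min_width=9, slack=3)
Line 10: ['green', 'small'] (min_width=11, slack=1)
Line 11: ['any'] (min_width=3, slack=9)

Answer: fish orange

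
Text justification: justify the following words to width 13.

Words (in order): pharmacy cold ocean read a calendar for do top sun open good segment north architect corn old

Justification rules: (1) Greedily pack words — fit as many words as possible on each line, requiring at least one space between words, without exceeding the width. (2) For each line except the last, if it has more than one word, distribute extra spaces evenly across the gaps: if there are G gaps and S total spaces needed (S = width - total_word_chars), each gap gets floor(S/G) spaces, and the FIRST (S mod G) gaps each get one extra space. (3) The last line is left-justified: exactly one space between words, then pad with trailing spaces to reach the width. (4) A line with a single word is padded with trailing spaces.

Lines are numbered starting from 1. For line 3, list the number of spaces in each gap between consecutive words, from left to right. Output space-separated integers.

Line 1: ['pharmacy', 'cold'] (min_width=13, slack=0)
Line 2: ['ocean', 'read', 'a'] (min_width=12, slack=1)
Line 3: ['calendar', 'for'] (min_width=12, slack=1)
Line 4: ['do', 'top', 'sun'] (min_width=10, slack=3)
Line 5: ['open', 'good'] (min_width=9, slack=4)
Line 6: ['segment', 'north'] (min_width=13, slack=0)
Line 7: ['architect'] (min_width=9, slack=4)
Line 8: ['corn', 'old'] (min_width=8, slack=5)

Answer: 2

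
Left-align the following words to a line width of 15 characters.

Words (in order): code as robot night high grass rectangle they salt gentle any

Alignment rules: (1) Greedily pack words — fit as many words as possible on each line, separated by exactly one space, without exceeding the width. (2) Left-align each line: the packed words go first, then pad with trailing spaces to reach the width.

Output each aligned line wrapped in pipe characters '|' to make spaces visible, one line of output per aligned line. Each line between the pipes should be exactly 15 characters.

Answer: |code as robot  |
|night high     |
|grass rectangle|
|they salt      |
|gentle any     |

Derivation:
Line 1: ['code', 'as', 'robot'] (min_width=13, slack=2)
Line 2: ['night', 'high'] (min_width=10, slack=5)
Line 3: ['grass', 'rectangle'] (min_width=15, slack=0)
Line 4: ['they', 'salt'] (min_width=9, slack=6)
Line 5: ['gentle', 'any'] (min_width=10, slack=5)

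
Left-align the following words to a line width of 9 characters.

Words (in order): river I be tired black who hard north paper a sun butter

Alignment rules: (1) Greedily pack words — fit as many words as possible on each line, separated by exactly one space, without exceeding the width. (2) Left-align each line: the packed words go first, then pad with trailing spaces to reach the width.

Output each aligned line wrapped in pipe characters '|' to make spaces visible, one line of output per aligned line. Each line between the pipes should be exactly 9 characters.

Answer: |river I  |
|be tired |
|black who|
|hard     |
|north    |
|paper a  |
|sun      |
|butter   |

Derivation:
Line 1: ['river', 'I'] (min_width=7, slack=2)
Line 2: ['be', 'tired'] (min_width=8, slack=1)
Line 3: ['black', 'who'] (min_width=9, slack=0)
Line 4: ['hard'] (min_width=4, slack=5)
Line 5: ['north'] (min_width=5, slack=4)
Line 6: ['paper', 'a'] (min_width=7, slack=2)
Line 7: ['sun'] (min_width=3, slack=6)
Line 8: ['butter'] (min_width=6, slack=3)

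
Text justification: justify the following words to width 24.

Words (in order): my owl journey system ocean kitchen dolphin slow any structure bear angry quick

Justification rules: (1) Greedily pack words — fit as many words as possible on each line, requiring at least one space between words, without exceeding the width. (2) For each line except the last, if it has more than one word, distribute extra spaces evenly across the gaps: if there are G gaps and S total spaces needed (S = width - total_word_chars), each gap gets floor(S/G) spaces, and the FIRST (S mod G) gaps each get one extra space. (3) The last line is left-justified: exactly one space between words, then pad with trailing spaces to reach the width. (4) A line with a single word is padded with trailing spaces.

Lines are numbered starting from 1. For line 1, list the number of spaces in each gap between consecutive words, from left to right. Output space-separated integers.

Answer: 2 2 2

Derivation:
Line 1: ['my', 'owl', 'journey', 'system'] (min_width=21, slack=3)
Line 2: ['ocean', 'kitchen', 'dolphin'] (min_width=21, slack=3)
Line 3: ['slow', 'any', 'structure', 'bear'] (min_width=23, slack=1)
Line 4: ['angry', 'quick'] (min_width=11, slack=13)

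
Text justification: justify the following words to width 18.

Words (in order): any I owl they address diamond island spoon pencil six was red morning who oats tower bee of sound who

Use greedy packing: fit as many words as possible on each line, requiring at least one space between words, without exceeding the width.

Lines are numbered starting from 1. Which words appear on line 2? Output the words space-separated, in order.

Line 1: ['any', 'I', 'owl', 'they'] (min_width=14, slack=4)
Line 2: ['address', 'diamond'] (min_width=15, slack=3)
Line 3: ['island', 'spoon'] (min_width=12, slack=6)
Line 4: ['pencil', 'six', 'was', 'red'] (min_width=18, slack=0)
Line 5: ['morning', 'who', 'oats'] (min_width=16, slack=2)
Line 6: ['tower', 'bee', 'of', 'sound'] (min_width=18, slack=0)
Line 7: ['who'] (min_width=3, slack=15)

Answer: address diamond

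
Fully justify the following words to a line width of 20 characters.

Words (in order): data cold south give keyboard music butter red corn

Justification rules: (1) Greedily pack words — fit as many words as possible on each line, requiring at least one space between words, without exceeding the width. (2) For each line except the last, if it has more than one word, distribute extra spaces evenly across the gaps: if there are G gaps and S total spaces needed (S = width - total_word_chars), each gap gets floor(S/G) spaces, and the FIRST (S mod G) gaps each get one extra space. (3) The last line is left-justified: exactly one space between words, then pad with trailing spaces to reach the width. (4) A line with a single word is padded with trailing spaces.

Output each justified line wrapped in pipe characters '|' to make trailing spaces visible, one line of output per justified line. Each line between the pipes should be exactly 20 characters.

Line 1: ['data', 'cold', 'south', 'give'] (min_width=20, slack=0)
Line 2: ['keyboard', 'music'] (min_width=14, slack=6)
Line 3: ['butter', 'red', 'corn'] (min_width=15, slack=5)

Answer: |data cold south give|
|keyboard       music|
|butter red corn     |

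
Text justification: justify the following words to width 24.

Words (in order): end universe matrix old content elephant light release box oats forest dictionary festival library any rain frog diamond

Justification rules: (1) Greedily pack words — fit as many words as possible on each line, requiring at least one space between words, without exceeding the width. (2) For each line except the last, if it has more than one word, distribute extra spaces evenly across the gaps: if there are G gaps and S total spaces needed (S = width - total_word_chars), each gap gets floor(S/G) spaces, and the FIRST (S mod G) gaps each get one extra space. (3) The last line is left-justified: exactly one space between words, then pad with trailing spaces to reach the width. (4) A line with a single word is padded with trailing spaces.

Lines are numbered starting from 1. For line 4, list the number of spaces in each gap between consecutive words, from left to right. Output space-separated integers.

Answer: 6

Derivation:
Line 1: ['end', 'universe', 'matrix', 'old'] (min_width=23, slack=1)
Line 2: ['content', 'elephant', 'light'] (min_width=22, slack=2)
Line 3: ['release', 'box', 'oats', 'forest'] (min_width=23, slack=1)
Line 4: ['dictionary', 'festival'] (min_width=19, slack=5)
Line 5: ['library', 'any', 'rain', 'frog'] (min_width=21, slack=3)
Line 6: ['diamond'] (min_width=7, slack=17)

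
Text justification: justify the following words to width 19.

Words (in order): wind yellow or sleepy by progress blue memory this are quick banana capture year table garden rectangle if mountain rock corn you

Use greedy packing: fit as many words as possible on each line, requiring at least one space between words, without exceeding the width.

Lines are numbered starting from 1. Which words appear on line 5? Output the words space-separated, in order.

Line 1: ['wind', 'yellow', 'or'] (min_width=14, slack=5)
Line 2: ['sleepy', 'by', 'progress'] (min_width=18, slack=1)
Line 3: ['blue', 'memory', 'this'] (min_width=16, slack=3)
Line 4: ['are', 'quick', 'banana'] (min_width=16, slack=3)
Line 5: ['capture', 'year', 'table'] (min_width=18, slack=1)
Line 6: ['garden', 'rectangle', 'if'] (min_width=19, slack=0)
Line 7: ['mountain', 'rock', 'corn'] (min_width=18, slack=1)
Line 8: ['you'] (min_width=3, slack=16)

Answer: capture year table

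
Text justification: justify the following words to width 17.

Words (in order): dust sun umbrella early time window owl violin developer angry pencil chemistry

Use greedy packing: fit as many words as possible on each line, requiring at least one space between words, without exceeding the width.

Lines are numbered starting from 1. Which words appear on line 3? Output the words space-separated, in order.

Line 1: ['dust', 'sun', 'umbrella'] (min_width=17, slack=0)
Line 2: ['early', 'time', 'window'] (min_width=17, slack=0)
Line 3: ['owl', 'violin'] (min_width=10, slack=7)
Line 4: ['developer', 'angry'] (min_width=15, slack=2)
Line 5: ['pencil', 'chemistry'] (min_width=16, slack=1)

Answer: owl violin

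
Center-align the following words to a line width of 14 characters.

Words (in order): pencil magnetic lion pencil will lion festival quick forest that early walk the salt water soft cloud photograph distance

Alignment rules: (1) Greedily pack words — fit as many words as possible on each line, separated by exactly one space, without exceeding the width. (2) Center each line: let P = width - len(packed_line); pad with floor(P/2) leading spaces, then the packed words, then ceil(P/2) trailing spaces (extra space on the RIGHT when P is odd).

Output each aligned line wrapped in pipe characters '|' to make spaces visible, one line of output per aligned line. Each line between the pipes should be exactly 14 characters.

Answer: |    pencil    |
|magnetic lion |
| pencil will  |
|lion festival |
| quick forest |
|  that early  |
|walk the salt |
|  water soft  |
|    cloud     |
|  photograph  |
|   distance   |

Derivation:
Line 1: ['pencil'] (min_width=6, slack=8)
Line 2: ['magnetic', 'lion'] (min_width=13, slack=1)
Line 3: ['pencil', 'will'] (min_width=11, slack=3)
Line 4: ['lion', 'festival'] (min_width=13, slack=1)
Line 5: ['quick', 'forest'] (min_width=12, slack=2)
Line 6: ['that', 'early'] (min_width=10, slack=4)
Line 7: ['walk', 'the', 'salt'] (min_width=13, slack=1)
Line 8: ['water', 'soft'] (min_width=10, slack=4)
Line 9: ['cloud'] (min_width=5, slack=9)
Line 10: ['photograph'] (min_width=10, slack=4)
Line 11: ['distance'] (min_width=8, slack=6)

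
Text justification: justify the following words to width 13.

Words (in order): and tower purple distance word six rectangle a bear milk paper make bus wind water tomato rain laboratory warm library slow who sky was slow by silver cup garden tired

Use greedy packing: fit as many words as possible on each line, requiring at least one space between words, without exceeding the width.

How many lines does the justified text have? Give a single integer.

Line 1: ['and', 'tower'] (min_width=9, slack=4)
Line 2: ['purple'] (min_width=6, slack=7)
Line 3: ['distance', 'word'] (min_width=13, slack=0)
Line 4: ['six', 'rectangle'] (min_width=13, slack=0)
Line 5: ['a', 'bear', 'milk'] (min_width=11, slack=2)
Line 6: ['paper', 'make'] (min_width=10, slack=3)
Line 7: ['bus', 'wind'] (min_width=8, slack=5)
Line 8: ['water', 'tomato'] (min_width=12, slack=1)
Line 9: ['rain'] (min_width=4, slack=9)
Line 10: ['laboratory'] (min_width=10, slack=3)
Line 11: ['warm', 'library'] (min_width=12, slack=1)
Line 12: ['slow', 'who', 'sky'] (min_width=12, slack=1)
Line 13: ['was', 'slow', 'by'] (min_width=11, slack=2)
Line 14: ['silver', 'cup'] (min_width=10, slack=3)
Line 15: ['garden', 'tired'] (min_width=12, slack=1)
Total lines: 15

Answer: 15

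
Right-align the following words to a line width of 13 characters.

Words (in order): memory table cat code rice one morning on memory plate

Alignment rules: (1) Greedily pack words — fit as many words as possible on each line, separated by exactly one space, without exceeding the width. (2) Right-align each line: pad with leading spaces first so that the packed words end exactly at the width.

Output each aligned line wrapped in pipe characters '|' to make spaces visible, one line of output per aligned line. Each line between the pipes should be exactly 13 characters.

Line 1: ['memory', 'table'] (min_width=12, slack=1)
Line 2: ['cat', 'code', 'rice'] (min_width=13, slack=0)
Line 3: ['one', 'morning'] (min_width=11, slack=2)
Line 4: ['on', 'memory'] (min_width=9, slack=4)
Line 5: ['plate'] (min_width=5, slack=8)

Answer: | memory table|
|cat code rice|
|  one morning|
|    on memory|
|        plate|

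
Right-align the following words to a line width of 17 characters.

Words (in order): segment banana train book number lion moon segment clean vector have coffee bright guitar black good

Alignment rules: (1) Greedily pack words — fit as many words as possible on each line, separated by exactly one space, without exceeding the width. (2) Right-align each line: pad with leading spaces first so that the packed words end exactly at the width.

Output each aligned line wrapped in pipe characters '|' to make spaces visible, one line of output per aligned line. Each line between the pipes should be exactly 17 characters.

Answer: |   segment banana|
|train book number|
|lion moon segment|
|clean vector have|
|    coffee bright|
|guitar black good|

Derivation:
Line 1: ['segment', 'banana'] (min_width=14, slack=3)
Line 2: ['train', 'book', 'number'] (min_width=17, slack=0)
Line 3: ['lion', 'moon', 'segment'] (min_width=17, slack=0)
Line 4: ['clean', 'vector', 'have'] (min_width=17, slack=0)
Line 5: ['coffee', 'bright'] (min_width=13, slack=4)
Line 6: ['guitar', 'black', 'good'] (min_width=17, slack=0)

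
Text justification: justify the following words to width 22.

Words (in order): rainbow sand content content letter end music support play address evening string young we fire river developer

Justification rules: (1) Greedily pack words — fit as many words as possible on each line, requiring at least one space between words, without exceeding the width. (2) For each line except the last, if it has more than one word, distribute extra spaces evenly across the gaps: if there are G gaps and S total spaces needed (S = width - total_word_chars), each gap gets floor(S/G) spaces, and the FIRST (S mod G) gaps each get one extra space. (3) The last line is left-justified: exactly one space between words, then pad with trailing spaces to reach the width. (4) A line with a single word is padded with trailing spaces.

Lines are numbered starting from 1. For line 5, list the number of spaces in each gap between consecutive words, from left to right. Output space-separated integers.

Answer: 2 2 2

Derivation:
Line 1: ['rainbow', 'sand', 'content'] (min_width=20, slack=2)
Line 2: ['content', 'letter', 'end'] (min_width=18, slack=4)
Line 3: ['music', 'support', 'play'] (min_width=18, slack=4)
Line 4: ['address', 'evening', 'string'] (min_width=22, slack=0)
Line 5: ['young', 'we', 'fire', 'river'] (min_width=19, slack=3)
Line 6: ['developer'] (min_width=9, slack=13)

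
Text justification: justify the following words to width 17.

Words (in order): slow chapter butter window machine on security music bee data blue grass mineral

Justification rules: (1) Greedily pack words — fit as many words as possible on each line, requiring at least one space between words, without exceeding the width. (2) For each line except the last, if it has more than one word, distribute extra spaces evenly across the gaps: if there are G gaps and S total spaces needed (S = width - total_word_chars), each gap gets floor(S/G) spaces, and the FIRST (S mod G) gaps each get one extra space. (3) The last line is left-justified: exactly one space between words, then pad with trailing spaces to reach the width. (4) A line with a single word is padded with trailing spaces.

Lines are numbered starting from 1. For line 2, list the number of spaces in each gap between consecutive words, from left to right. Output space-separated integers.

Line 1: ['slow', 'chapter'] (min_width=12, slack=5)
Line 2: ['butter', 'window'] (min_width=13, slack=4)
Line 3: ['machine', 'on'] (min_width=10, slack=7)
Line 4: ['security', 'music'] (min_width=14, slack=3)
Line 5: ['bee', 'data', 'blue'] (min_width=13, slack=4)
Line 6: ['grass', 'mineral'] (min_width=13, slack=4)

Answer: 5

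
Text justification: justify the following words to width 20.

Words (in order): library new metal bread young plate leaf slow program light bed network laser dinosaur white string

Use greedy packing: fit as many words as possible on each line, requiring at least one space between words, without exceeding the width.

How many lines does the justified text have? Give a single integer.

Answer: 6

Derivation:
Line 1: ['library', 'new', 'metal'] (min_width=17, slack=3)
Line 2: ['bread', 'young', 'plate'] (min_width=17, slack=3)
Line 3: ['leaf', 'slow', 'program'] (min_width=17, slack=3)
Line 4: ['light', 'bed', 'network'] (min_width=17, slack=3)
Line 5: ['laser', 'dinosaur', 'white'] (min_width=20, slack=0)
Line 6: ['string'] (min_width=6, slack=14)
Total lines: 6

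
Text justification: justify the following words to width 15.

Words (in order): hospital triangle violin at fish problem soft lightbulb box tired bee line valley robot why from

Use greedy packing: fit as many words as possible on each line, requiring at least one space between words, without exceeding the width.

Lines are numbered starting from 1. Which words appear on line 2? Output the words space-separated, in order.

Answer: triangle violin

Derivation:
Line 1: ['hospital'] (min_width=8, slack=7)
Line 2: ['triangle', 'violin'] (min_width=15, slack=0)
Line 3: ['at', 'fish', 'problem'] (min_width=15, slack=0)
Line 4: ['soft', 'lightbulb'] (min_width=14, slack=1)
Line 5: ['box', 'tired', 'bee'] (min_width=13, slack=2)
Line 6: ['line', 'valley'] (min_width=11, slack=4)
Line 7: ['robot', 'why', 'from'] (min_width=14, slack=1)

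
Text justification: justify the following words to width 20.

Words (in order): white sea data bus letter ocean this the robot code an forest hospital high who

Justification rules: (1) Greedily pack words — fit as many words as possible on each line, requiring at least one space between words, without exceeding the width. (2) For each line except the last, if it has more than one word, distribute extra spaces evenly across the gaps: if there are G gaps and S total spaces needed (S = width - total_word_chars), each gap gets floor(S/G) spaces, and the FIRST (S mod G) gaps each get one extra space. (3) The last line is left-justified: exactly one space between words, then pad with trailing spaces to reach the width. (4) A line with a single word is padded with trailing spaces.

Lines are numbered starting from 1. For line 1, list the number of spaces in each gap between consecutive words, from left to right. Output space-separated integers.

Answer: 2 2 1

Derivation:
Line 1: ['white', 'sea', 'data', 'bus'] (min_width=18, slack=2)
Line 2: ['letter', 'ocean', 'this'] (min_width=17, slack=3)
Line 3: ['the', 'robot', 'code', 'an'] (min_width=17, slack=3)
Line 4: ['forest', 'hospital', 'high'] (min_width=20, slack=0)
Line 5: ['who'] (min_width=3, slack=17)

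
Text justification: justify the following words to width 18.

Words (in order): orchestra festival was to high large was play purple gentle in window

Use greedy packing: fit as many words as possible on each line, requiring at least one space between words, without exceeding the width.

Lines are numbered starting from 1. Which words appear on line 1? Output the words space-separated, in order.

Answer: orchestra festival

Derivation:
Line 1: ['orchestra', 'festival'] (min_width=18, slack=0)
Line 2: ['was', 'to', 'high', 'large'] (min_width=17, slack=1)
Line 3: ['was', 'play', 'purple'] (min_width=15, slack=3)
Line 4: ['gentle', 'in', 'window'] (min_width=16, slack=2)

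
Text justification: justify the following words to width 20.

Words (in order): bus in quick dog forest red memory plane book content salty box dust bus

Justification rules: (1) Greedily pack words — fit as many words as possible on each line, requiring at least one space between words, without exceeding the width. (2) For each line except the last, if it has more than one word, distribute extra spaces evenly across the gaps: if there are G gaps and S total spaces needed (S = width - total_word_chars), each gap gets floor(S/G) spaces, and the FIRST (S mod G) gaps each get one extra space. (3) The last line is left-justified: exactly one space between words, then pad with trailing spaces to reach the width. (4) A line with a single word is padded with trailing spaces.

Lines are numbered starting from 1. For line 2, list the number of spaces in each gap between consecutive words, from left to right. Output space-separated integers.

Line 1: ['bus', 'in', 'quick', 'dog'] (min_width=16, slack=4)
Line 2: ['forest', 'red', 'memory'] (min_width=17, slack=3)
Line 3: ['plane', 'book', 'content'] (min_width=18, slack=2)
Line 4: ['salty', 'box', 'dust', 'bus'] (min_width=18, slack=2)

Answer: 3 2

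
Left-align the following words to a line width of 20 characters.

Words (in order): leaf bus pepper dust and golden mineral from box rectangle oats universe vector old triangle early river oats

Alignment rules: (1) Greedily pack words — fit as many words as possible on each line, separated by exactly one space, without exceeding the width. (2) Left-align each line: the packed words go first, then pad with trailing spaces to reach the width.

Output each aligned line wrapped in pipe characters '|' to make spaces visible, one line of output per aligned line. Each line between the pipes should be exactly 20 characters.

Line 1: ['leaf', 'bus', 'pepper', 'dust'] (min_width=20, slack=0)
Line 2: ['and', 'golden', 'mineral'] (min_width=18, slack=2)
Line 3: ['from', 'box', 'rectangle'] (min_width=18, slack=2)
Line 4: ['oats', 'universe', 'vector'] (min_width=20, slack=0)
Line 5: ['old', 'triangle', 'early'] (min_width=18, slack=2)
Line 6: ['river', 'oats'] (min_width=10, slack=10)

Answer: |leaf bus pepper dust|
|and golden mineral  |
|from box rectangle  |
|oats universe vector|
|old triangle early  |
|river oats          |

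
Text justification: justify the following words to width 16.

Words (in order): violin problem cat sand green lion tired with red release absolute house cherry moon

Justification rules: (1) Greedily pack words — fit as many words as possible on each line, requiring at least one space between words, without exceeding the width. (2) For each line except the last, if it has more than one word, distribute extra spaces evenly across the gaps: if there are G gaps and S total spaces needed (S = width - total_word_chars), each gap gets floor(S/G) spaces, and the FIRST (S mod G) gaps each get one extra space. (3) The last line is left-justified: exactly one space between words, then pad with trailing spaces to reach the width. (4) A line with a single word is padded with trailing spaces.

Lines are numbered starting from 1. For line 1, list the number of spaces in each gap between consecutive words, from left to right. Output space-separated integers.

Line 1: ['violin', 'problem'] (min_width=14, slack=2)
Line 2: ['cat', 'sand', 'green'] (min_width=14, slack=2)
Line 3: ['lion', 'tired', 'with'] (min_width=15, slack=1)
Line 4: ['red', 'release'] (min_width=11, slack=5)
Line 5: ['absolute', 'house'] (min_width=14, slack=2)
Line 6: ['cherry', 'moon'] (min_width=11, slack=5)

Answer: 3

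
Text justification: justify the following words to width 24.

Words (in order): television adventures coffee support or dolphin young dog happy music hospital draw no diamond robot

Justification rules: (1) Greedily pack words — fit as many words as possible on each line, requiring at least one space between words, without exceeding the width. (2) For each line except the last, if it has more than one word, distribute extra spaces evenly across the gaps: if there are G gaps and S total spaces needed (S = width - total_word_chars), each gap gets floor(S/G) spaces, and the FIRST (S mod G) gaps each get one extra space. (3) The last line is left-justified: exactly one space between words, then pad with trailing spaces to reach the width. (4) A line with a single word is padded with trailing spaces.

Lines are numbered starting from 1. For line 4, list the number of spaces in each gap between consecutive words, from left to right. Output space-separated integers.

Answer: 2 2 1

Derivation:
Line 1: ['television', 'adventures'] (min_width=21, slack=3)
Line 2: ['coffee', 'support', 'or'] (min_width=17, slack=7)
Line 3: ['dolphin', 'young', 'dog', 'happy'] (min_width=23, slack=1)
Line 4: ['music', 'hospital', 'draw', 'no'] (min_width=22, slack=2)
Line 5: ['diamond', 'robot'] (min_width=13, slack=11)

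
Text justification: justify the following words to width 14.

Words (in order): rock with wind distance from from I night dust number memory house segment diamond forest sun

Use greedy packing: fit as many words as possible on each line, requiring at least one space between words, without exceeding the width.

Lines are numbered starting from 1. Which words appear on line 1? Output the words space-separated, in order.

Line 1: ['rock', 'with', 'wind'] (min_width=14, slack=0)
Line 2: ['distance', 'from'] (min_width=13, slack=1)
Line 3: ['from', 'I', 'night'] (min_width=12, slack=2)
Line 4: ['dust', 'number'] (min_width=11, slack=3)
Line 5: ['memory', 'house'] (min_width=12, slack=2)
Line 6: ['segment'] (min_width=7, slack=7)
Line 7: ['diamond', 'forest'] (min_width=14, slack=0)
Line 8: ['sun'] (min_width=3, slack=11)

Answer: rock with wind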